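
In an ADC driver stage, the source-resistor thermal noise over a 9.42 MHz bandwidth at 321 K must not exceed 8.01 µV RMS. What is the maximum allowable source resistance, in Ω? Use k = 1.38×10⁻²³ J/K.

Johnson–Nyquist: V_n = √(4kTRB) ⇒ R = V_n² / (4kTB)
4kTB = 4 × 1.38×10⁻²³ × 321 × 9.42×10⁶ = 1.67×10⁻¹³
R = (8.01×10⁻⁶)² / 1.67×10⁻¹³ = 3.84×10² Ω = 384 Ω

384 Ω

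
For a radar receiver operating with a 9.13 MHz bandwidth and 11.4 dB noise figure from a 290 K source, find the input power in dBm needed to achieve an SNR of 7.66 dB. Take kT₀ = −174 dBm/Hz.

Sensitivity = −174 + 10 log₁₀(B) + NF + SNR_min
= −174 + 69.6 + 11.4 + 7.66
= −85.34 dBm → −85.3 dBm

−85.3 dBm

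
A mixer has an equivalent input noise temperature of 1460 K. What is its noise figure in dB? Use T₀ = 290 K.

7.81 dB

F = 1 + T_e/T₀ = 1 + 1460/290 = 6.03448
NF = 10 log₁₀(6.03448) = 7.81 dB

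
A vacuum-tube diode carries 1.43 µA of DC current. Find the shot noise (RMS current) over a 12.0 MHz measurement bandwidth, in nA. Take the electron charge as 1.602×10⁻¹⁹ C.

I_n = √(2qI·B)
2qI·B = 2 × 1.602×10⁻¹⁹ × 1.43×10⁻⁶ × 1.20×10⁷ = 5.50×10⁻¹⁸ A²
I_n = √(5.50×10⁻¹⁸) = 2.34×10⁻⁹ A = 2.34 nA

2.34 nA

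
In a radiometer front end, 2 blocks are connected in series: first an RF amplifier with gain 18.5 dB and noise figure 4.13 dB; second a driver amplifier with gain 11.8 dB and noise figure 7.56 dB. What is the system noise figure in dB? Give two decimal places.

Convert to linear (a loss of L dB is a gain of −L dB): F_i = 10^(NF_i/10), G_i = 10^(G_i,dB/10)
  Stage 1: F_1 = 10^(4.13/10) = 2.588, G_1 = 10^(18.5/10) = 70.79
  Stage 2: F_2 = 10^(7.56/10) = 5.702, G_2 = 10^(11.8/10) = 15.14
Friis cascade:
  F = 2.588 + (5.702 − 1)/70.79 = 2.655
NF = 10 log₁₀(2.655) = 4.24 dB

4.24 dB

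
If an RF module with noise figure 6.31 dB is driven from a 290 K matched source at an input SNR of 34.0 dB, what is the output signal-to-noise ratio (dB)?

27.69 dB

By definition F = SNR_in/SNR_out, so in dB: SNR_out = SNR_in − NF
SNR_out = 34.0 − 6.31 = 27.69 dB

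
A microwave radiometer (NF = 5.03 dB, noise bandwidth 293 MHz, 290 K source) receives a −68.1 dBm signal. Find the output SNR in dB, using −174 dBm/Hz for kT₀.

Noise floor: N = −174 + 10 log₁₀(B) + NF
10 log₁₀(2.93×10⁸) = 84.67 dB
N = −174 + 84.67 + 5.03 = −84.30 dBm
SNR = P_sig − N = −68.1 − (−84.30) = 16.20 dB → 16.2 dB

16.2 dB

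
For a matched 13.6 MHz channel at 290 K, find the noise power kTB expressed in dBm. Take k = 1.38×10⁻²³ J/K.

P_n = kTB = 1.38×10⁻²³ × 290 × 1.36×10⁷ = 5.44×10⁻¹⁴ W
In dBm: 10 log₁₀(5.44×10⁻¹⁴ / 10⁻³) = −102.6 dBm

−102.6 dBm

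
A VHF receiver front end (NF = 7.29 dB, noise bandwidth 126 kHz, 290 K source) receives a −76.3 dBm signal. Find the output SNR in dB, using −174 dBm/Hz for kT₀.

Noise floor: N = −174 + 10 log₁₀(B) + NF
10 log₁₀(1.26×10⁵) = 51 dB
N = −174 + 51 + 7.29 = −115.71 dBm
SNR = P_sig − N = −76.3 − (−115.71) = 39.41 dB → 39.4 dB

39.4 dB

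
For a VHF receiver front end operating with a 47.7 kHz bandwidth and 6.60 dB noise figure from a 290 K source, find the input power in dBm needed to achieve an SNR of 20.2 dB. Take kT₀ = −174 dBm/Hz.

Sensitivity = −174 + 10 log₁₀(B) + NF + SNR_min
= −174 + 46.79 + 6.60 + 20.2
= −100.41 dBm → −100.4 dBm

−100.4 dBm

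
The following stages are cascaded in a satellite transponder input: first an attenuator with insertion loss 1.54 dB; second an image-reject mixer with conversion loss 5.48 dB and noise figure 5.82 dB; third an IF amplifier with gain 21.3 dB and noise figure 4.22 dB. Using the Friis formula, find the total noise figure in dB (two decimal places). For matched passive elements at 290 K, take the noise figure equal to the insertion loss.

11.37 dB

Convert to linear (a loss of L dB is a gain of −L dB): F_i = 10^(NF_i/10), G_i = 10^(G_i,dB/10)
  Stage 1: F_1 = 10^(1.54/10) = 1.426, G_1 = 10^(−1.54/10) = 0.7015
  Stage 2: F_2 = 10^(5.82/10) = 3.819, G_2 = 10^(−5.48/10) = 0.2831
  Stage 3: F_3 = 10^(4.22/10) = 2.642, G_3 = 10^(21.3/10) = 134.9
Friis cascade:
  F = 1.426 + (3.819 − 1)/0.7015 + (2.642 − 1)/0.1986 = 13.71
NF = 10 log₁₀(13.71) = 11.37 dB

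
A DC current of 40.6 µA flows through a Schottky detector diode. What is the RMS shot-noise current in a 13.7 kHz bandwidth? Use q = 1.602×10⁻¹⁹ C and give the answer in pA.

422 pA

I_n = √(2qI·B)
2qI·B = 2 × 1.602×10⁻¹⁹ × 4.06×10⁻⁵ × 1.37×10⁴ = 1.78×10⁻¹⁹ A²
I_n = √(1.78×10⁻¹⁹) = 4.22×10⁻¹⁰ A = 422 pA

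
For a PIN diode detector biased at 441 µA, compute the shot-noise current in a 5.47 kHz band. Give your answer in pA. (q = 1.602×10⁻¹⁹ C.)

879 pA

I_n = √(2qI·B)
2qI·B = 2 × 1.602×10⁻¹⁹ × 4.41×10⁻⁴ × 5.47×10³ = 7.73×10⁻¹⁹ A²
I_n = √(7.73×10⁻¹⁹) = 8.79×10⁻¹⁰ A = 879 pA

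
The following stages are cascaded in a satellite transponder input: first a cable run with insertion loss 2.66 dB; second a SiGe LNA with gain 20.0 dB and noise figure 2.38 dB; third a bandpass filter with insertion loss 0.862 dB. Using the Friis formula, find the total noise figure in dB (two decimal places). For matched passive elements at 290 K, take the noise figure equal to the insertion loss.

Convert to linear (a loss of L dB is a gain of −L dB): F_i = 10^(NF_i/10), G_i = 10^(G_i,dB/10)
  Stage 1: F_1 = 10^(2.66/10) = 1.845, G_1 = 10^(−2.66/10) = 0.5420
  Stage 2: F_2 = 10^(2.38/10) = 1.730, G_2 = 10^(20.0/10) = 100.0
  Stage 3: F_3 = 10^(0.862/10) = 1.220, G_3 = 10^(−0.862/10) = 0.8200
Friis cascade:
  F = 1.845 + (1.730 − 1)/0.5420 + (1.220 − 1)/54.20 = 3.196
NF = 10 log₁₀(3.196) = 5.05 dB

5.05 dB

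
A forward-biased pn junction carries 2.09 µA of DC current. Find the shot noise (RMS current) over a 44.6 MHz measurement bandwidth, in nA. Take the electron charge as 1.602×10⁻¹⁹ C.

I_n = √(2qI·B)
2qI·B = 2 × 1.602×10⁻¹⁹ × 2.09×10⁻⁶ × 4.46×10⁷ = 2.99×10⁻¹⁷ A²
I_n = √(2.99×10⁻¹⁷) = 5.46×10⁻⁹ A = 5.46 nA

5.46 nA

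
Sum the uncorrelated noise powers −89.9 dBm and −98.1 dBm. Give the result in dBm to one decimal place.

−89.3 dBm

Convert to linear, add, convert back:
P₁ = 1.02×10⁻¹² W, P₂ = 1.55×10⁻¹³ W
P_tot = 1.18×10⁻¹² W → 10 log₁₀(P_tot / 10⁻³) = −89.3 dBm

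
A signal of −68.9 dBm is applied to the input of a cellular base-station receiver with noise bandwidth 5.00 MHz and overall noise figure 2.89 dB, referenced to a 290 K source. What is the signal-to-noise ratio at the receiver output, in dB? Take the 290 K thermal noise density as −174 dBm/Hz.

35.2 dB

Noise floor: N = −174 + 10 log₁₀(B) + NF
10 log₁₀(5.00×10⁶) = 66.99 dB
N = −174 + 66.99 + 2.89 = −104.12 dBm
SNR = P_sig − N = −68.9 − (−104.12) = 35.22 dB → 35.2 dB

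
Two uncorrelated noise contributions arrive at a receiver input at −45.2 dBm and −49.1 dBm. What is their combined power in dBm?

−43.7 dBm

Convert to linear, add, convert back:
P₁ = 3.02×10⁻⁸ W, P₂ = 1.23×10⁻⁸ W
P_tot = 4.25×10⁻⁸ W → 10 log₁₀(P_tot / 10⁻³) = −43.7 dBm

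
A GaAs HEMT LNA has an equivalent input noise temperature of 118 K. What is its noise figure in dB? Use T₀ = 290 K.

1.48 dB

F = 1 + T_e/T₀ = 1 + 118/290 = 1.4069
NF = 10 log₁₀(1.4069) = 1.48 dB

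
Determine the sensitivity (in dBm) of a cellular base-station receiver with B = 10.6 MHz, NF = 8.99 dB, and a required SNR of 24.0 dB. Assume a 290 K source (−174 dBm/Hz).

−70.8 dBm

Sensitivity = −174 + 10 log₁₀(B) + NF + SNR_min
= −174 + 70.25 + 8.99 + 24.0
= −70.76 dBm → −70.8 dBm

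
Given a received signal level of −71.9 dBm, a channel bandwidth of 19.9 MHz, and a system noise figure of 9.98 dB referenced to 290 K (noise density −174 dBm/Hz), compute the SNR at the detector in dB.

19.1 dB

Noise floor: N = −174 + 10 log₁₀(B) + NF
10 log₁₀(1.99×10⁷) = 72.99 dB
N = −174 + 72.99 + 9.98 = −91.03 dBm
SNR = P_sig − N = −71.9 − (−91.03) = 19.13 dB → 19.1 dB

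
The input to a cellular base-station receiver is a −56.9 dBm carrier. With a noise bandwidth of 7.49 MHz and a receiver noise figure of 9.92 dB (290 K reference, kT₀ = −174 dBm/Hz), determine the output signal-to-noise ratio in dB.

Noise floor: N = −174 + 10 log₁₀(B) + NF
10 log₁₀(7.49×10⁶) = 68.74 dB
N = −174 + 68.74 + 9.92 = −95.34 dBm
SNR = P_sig − N = −56.9 − (−95.34) = 38.44 dB → 38.4 dB

38.4 dB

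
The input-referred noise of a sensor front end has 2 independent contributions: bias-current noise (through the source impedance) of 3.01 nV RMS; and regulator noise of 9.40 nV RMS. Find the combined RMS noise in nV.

9.87 nV

Uncorrelated sources add in power (mean-square): V_tot = √(ΣV_i²)
V_tot = √[(3.01×10⁻⁹)² + (9.40×10⁻⁹)²] = 9.87×10⁻⁹ V = 9.87 nV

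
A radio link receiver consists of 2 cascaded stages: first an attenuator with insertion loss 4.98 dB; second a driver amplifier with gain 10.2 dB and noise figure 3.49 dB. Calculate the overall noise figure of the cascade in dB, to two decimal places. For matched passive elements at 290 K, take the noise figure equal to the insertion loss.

8.47 dB

Convert to linear (a loss of L dB is a gain of −L dB): F_i = 10^(NF_i/10), G_i = 10^(G_i,dB/10)
  Stage 1: F_1 = 10^(4.98/10) = 3.148, G_1 = 10^(−4.98/10) = 0.3177
  Stage 2: F_2 = 10^(3.49/10) = 2.234, G_2 = 10^(10.2/10) = 10.47
Friis cascade:
  F = 3.148 + (2.234 − 1)/0.3177 = 7.031
NF = 10 log₁₀(7.031) = 8.47 dB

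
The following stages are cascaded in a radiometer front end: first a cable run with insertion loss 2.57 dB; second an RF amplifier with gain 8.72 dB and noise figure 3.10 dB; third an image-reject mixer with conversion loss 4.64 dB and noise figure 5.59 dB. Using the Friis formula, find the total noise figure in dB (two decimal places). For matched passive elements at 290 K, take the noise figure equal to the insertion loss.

6.36 dB

Convert to linear (a loss of L dB is a gain of −L dB): F_i = 10^(NF_i/10), G_i = 10^(G_i,dB/10)
  Stage 1: F_1 = 10^(2.57/10) = 1.807, G_1 = 10^(−2.57/10) = 0.5534
  Stage 2: F_2 = 10^(3.10/10) = 2.042, G_2 = 10^(8.72/10) = 7.447
  Stage 3: F_3 = 10^(5.59/10) = 3.622, G_3 = 10^(−4.64/10) = 0.3436
Friis cascade:
  F = 1.807 + (2.042 − 1)/0.5534 + (3.622 − 1)/4.121 = 4.326
NF = 10 log₁₀(4.326) = 6.36 dB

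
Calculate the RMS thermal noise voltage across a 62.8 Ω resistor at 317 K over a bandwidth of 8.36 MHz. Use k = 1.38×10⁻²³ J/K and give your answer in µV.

3.03 µV

V_n = √(4kTRB)
4kTRB = 4 × 1.38×10⁻²³ × 317 × 6.28×10¹ × 8.36×10⁶ = 9.19×10⁻¹² V²
V_n = √(9.19×10⁻¹²) = 3.03×10⁻⁶ V = 3.03 µV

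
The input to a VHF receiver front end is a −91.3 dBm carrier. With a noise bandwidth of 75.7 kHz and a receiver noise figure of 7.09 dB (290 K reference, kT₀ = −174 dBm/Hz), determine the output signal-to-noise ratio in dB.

26.8 dB

Noise floor: N = −174 + 10 log₁₀(B) + NF
10 log₁₀(7.57×10⁴) = 48.79 dB
N = −174 + 48.79 + 7.09 = −118.12 dBm
SNR = P_sig − N = −91.3 − (−118.12) = 26.82 dB → 26.8 dB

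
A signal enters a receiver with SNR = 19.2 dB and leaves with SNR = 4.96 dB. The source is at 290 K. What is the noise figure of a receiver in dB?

14.24 dB

NF (dB) = SNR_in(dB) − SNR_out(dB) when the source is at T₀
NF = 19.2 − 4.96 = 14.24 dB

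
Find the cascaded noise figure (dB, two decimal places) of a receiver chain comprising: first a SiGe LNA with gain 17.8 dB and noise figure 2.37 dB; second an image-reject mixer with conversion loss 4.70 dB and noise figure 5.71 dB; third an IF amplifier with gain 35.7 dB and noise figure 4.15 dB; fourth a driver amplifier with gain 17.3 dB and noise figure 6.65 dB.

Convert to linear (a loss of L dB is a gain of −L dB): F_i = 10^(NF_i/10), G_i = 10^(G_i,dB/10)
  Stage 1: F_1 = 10^(2.37/10) = 1.726, G_1 = 10^(17.8/10) = 60.26
  Stage 2: F_2 = 10^(5.71/10) = 3.724, G_2 = 10^(−4.70/10) = 0.3388
  Stage 3: F_3 = 10^(4.15/10) = 2.600, G_3 = 10^(35.7/10) = 3715
  Stage 4: F_4 = 10^(6.65/10) = 4.624, G_4 = 10^(17.3/10) = 53.70
Friis cascade:
  F = 1.726 + (3.724 − 1)/60.26 + (2.600 − 1)/20.42 + (4.624 − 1)/7.586×10⁴ = 1.849
NF = 10 log₁₀(1.849) = 2.67 dB

2.67 dB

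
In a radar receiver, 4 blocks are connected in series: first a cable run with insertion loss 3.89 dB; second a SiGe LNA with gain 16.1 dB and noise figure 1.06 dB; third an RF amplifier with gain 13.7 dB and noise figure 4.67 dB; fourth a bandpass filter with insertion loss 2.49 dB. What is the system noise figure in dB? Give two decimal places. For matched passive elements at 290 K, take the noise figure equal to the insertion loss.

Convert to linear (a loss of L dB is a gain of −L dB): F_i = 10^(NF_i/10), G_i = 10^(G_i,dB/10)
  Stage 1: F_1 = 10^(3.89/10) = 2.449, G_1 = 10^(−3.89/10) = 0.4083
  Stage 2: F_2 = 10^(1.06/10) = 1.276, G_2 = 10^(16.1/10) = 40.74
  Stage 3: F_3 = 10^(4.67/10) = 2.931, G_3 = 10^(13.7/10) = 23.44
  Stage 4: F_4 = 10^(2.49/10) = 1.774, G_4 = 10^(−2.49/10) = 0.5636
Friis cascade:
  F = 2.449 + (1.276 − 1)/0.4083 + (2.931 − 1)/16.63 + (1.774 − 1)/389.9 = 3.244
NF = 10 log₁₀(3.244) = 5.11 dB

5.11 dB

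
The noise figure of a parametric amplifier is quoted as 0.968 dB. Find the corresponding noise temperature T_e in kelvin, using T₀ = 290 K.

F = 10^(0.968/10) = 1.24968
T_e = (F − 1)·T₀ = (1.24968 − 1) × 290 = 72.4 K

72.4 K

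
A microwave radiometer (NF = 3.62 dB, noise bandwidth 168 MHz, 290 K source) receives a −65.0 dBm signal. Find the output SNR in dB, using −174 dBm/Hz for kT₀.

23.1 dB

Noise floor: N = −174 + 10 log₁₀(B) + NF
10 log₁₀(1.68×10⁸) = 82.25 dB
N = −174 + 82.25 + 3.62 = −88.13 dBm
SNR = P_sig − N = −65.0 − (−88.13) = 23.13 dB → 23.1 dB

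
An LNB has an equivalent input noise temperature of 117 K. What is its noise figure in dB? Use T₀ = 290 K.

1.47 dB

F = 1 + T_e/T₀ = 1 + 117/290 = 1.40345
NF = 10 log₁₀(1.40345) = 1.47 dB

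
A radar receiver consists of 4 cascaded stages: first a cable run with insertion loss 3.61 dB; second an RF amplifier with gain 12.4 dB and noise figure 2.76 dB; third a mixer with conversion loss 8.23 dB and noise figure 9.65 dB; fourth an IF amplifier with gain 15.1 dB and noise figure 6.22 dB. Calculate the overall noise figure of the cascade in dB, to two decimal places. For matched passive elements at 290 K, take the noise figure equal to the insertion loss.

9.15 dB

Convert to linear (a loss of L dB is a gain of −L dB): F_i = 10^(NF_i/10), G_i = 10^(G_i,dB/10)
  Stage 1: F_1 = 10^(3.61/10) = 2.296, G_1 = 10^(−3.61/10) = 0.4355
  Stage 2: F_2 = 10^(2.76/10) = 1.888, G_2 = 10^(12.4/10) = 17.38
  Stage 3: F_3 = 10^(9.65/10) = 9.226, G_3 = 10^(−8.23/10) = 0.1503
  Stage 4: F_4 = 10^(6.22/10) = 4.188, G_4 = 10^(15.1/10) = 32.36
Friis cascade:
  F = 2.296 + (1.888 − 1)/0.4355 + (9.226 − 1)/7.568 + (4.188 − 1)/1.138 = 8.224
NF = 10 log₁₀(8.224) = 9.15 dB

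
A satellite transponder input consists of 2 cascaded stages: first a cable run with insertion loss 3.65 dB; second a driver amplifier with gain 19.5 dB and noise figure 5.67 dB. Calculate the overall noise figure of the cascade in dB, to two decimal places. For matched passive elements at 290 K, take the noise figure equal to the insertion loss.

Convert to linear (a loss of L dB is a gain of −L dB): F_i = 10^(NF_i/10), G_i = 10^(G_i,dB/10)
  Stage 1: F_1 = 10^(3.65/10) = 2.317, G_1 = 10^(−3.65/10) = 0.4315
  Stage 2: F_2 = 10^(5.67/10) = 3.690, G_2 = 10^(19.5/10) = 89.13
Friis cascade:
  F = 2.317 + (3.690 − 1)/0.4315 = 8.551
NF = 10 log₁₀(8.551) = 9.32 dB

9.32 dB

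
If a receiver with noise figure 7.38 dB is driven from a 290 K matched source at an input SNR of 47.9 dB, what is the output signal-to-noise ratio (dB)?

By definition F = SNR_in/SNR_out, so in dB: SNR_out = SNR_in − NF
SNR_out = 47.9 − 7.38 = 40.52 dB

40.52 dB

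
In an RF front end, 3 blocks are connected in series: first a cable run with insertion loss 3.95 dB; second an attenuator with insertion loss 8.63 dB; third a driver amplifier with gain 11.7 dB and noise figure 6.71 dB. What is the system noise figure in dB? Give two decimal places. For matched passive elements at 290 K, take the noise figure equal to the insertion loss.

19.29 dB

Convert to linear (a loss of L dB is a gain of −L dB): F_i = 10^(NF_i/10), G_i = 10^(G_i,dB/10)
  Stage 1: F_1 = 10^(3.95/10) = 2.483, G_1 = 10^(−3.95/10) = 0.4027
  Stage 2: F_2 = 10^(8.63/10) = 7.295, G_2 = 10^(−8.63/10) = 0.1371
  Stage 3: F_3 = 10^(6.71/10) = 4.688, G_3 = 10^(11.7/10) = 14.79
Friis cascade:
  F = 2.483 + (7.295 − 1)/0.4027 + (4.688 − 1)/0.05521 = 84.92
NF = 10 log₁₀(84.92) = 19.29 dB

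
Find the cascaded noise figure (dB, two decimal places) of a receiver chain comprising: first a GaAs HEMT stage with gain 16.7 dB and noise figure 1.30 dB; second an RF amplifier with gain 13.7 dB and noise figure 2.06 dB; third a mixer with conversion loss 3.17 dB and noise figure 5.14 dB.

Convert to linear (a loss of L dB is a gain of −L dB): F_i = 10^(NF_i/10), G_i = 10^(G_i,dB/10)
  Stage 1: F_1 = 10^(1.30/10) = 1.349, G_1 = 10^(16.7/10) = 46.77
  Stage 2: F_2 = 10^(2.06/10) = 1.607, G_2 = 10^(13.7/10) = 23.44
  Stage 3: F_3 = 10^(5.14/10) = 3.266, G_3 = 10^(−3.17/10) = 0.4819
Friis cascade:
  F = 1.349 + (1.607 − 1)/46.77 + (3.266 − 1)/1096 = 1.364
NF = 10 log₁₀(1.364) = 1.35 dB

1.35 dB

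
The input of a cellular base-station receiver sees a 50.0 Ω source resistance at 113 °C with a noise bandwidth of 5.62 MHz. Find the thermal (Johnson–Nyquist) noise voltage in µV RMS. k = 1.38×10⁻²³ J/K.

T = 113 °C + 273.15 = 386.15 K
V_n = √(4kTRB)
4kTRB = 4 × 1.38×10⁻²³ × 386.15 × 5.00×10¹ × 5.62×10⁶ = 5.99×10⁻¹² V²
V_n = √(5.99×10⁻¹²) = 2.45×10⁻⁶ V = 2.45 µV

2.45 µV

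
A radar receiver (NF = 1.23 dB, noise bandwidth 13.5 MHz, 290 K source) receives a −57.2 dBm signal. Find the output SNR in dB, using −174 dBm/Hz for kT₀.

Noise floor: N = −174 + 10 log₁₀(B) + NF
10 log₁₀(1.35×10⁷) = 71.3 dB
N = −174 + 71.3 + 1.23 = −101.47 dBm
SNR = P_sig − N = −57.2 − (−101.47) = 44.27 dB → 44.3 dB

44.3 dB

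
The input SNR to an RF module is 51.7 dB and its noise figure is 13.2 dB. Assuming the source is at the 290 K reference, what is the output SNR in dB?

By definition F = SNR_in/SNR_out, so in dB: SNR_out = SNR_in − NF
SNR_out = 51.7 − 13.2 = 38.5 dB

38.5 dB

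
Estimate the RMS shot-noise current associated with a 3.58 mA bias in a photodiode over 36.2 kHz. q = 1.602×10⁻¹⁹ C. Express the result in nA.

6.44 nA

I_n = √(2qI·B)
2qI·B = 2 × 1.602×10⁻¹⁹ × 3.58×10⁻³ × 3.62×10⁴ = 4.15×10⁻¹⁷ A²
I_n = √(4.15×10⁻¹⁷) = 6.44×10⁻⁹ A = 6.44 nA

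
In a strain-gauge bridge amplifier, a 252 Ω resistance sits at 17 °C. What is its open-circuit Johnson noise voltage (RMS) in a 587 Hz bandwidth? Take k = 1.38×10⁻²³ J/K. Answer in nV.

48.7 nV

T = 17 °C + 273.15 = 290.15 K
V_n = √(4kTRB)
4kTRB = 4 × 1.38×10⁻²³ × 290.15 × 2.52×10² × 5.87×10² = 2.37×10⁻¹⁵ V²
V_n = √(2.37×10⁻¹⁵) = 4.87×10⁻⁸ V = 48.7 nV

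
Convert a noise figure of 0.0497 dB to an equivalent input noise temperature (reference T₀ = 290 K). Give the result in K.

F = 10^(0.0497/10) = 1.01151
T_e = (F − 1)·T₀ = (1.01151 − 1) × 290 = 3.34 K

3.34 K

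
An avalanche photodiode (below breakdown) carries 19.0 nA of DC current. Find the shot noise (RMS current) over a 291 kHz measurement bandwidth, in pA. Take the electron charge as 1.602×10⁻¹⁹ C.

42.1 pA

I_n = √(2qI·B)
2qI·B = 2 × 1.602×10⁻¹⁹ × 1.90×10⁻⁸ × 2.91×10⁵ = 1.77×10⁻²¹ A²
I_n = √(1.77×10⁻²¹) = 4.21×10⁻¹¹ A = 42.1 pA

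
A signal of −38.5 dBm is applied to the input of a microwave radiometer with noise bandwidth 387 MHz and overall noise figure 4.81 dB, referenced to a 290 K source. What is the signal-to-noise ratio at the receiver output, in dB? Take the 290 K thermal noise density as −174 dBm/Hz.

Noise floor: N = −174 + 10 log₁₀(B) + NF
10 log₁₀(3.87×10⁸) = 85.88 dB
N = −174 + 85.88 + 4.81 = −83.31 dBm
SNR = P_sig − N = −38.5 − (−83.31) = 44.81 dB → 44.8 dB

44.8 dB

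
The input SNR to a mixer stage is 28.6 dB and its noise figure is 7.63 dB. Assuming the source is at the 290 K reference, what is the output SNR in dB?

By definition F = SNR_in/SNR_out, so in dB: SNR_out = SNR_in − NF
SNR_out = 28.6 − 7.63 = 20.97 dB

20.97 dB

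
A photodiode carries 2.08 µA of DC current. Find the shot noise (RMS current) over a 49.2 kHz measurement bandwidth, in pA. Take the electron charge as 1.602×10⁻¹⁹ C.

181 pA

I_n = √(2qI·B)
2qI·B = 2 × 1.602×10⁻¹⁹ × 2.08×10⁻⁶ × 4.92×10⁴ = 3.28×10⁻²⁰ A²
I_n = √(3.28×10⁻²⁰) = 1.81×10⁻¹⁰ A = 181 pA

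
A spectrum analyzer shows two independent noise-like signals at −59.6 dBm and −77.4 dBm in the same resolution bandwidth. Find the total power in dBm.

Convert to linear, add, convert back:
P₁ = 1.10×10⁻⁹ W, P₂ = 1.82×10⁻¹¹ W
P_tot = 1.11×10⁻⁹ W → 10 log₁₀(P_tot / 10⁻³) = −59.5 dBm

−59.5 dBm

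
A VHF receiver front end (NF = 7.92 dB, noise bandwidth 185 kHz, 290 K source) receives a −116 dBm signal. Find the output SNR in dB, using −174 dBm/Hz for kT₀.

Noise floor: N = −174 + 10 log₁₀(B) + NF
10 log₁₀(1.85×10⁵) = 52.67 dB
N = −174 + 52.67 + 7.92 = −113.41 dBm
SNR = P_sig − N = −116 − (−113.41) = −2.59 dB → −2.6 dB

−2.6 dB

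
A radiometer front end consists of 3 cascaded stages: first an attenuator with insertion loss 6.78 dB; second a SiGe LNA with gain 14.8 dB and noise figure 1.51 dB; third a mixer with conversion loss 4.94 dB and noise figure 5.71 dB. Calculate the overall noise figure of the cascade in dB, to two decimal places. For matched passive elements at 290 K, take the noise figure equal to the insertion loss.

8.56 dB

Convert to linear (a loss of L dB is a gain of −L dB): F_i = 10^(NF_i/10), G_i = 10^(G_i,dB/10)
  Stage 1: F_1 = 10^(6.78/10) = 4.764, G_1 = 10^(−6.78/10) = 0.2099
  Stage 2: F_2 = 10^(1.51/10) = 1.416, G_2 = 10^(14.8/10) = 30.20
  Stage 3: F_3 = 10^(5.71/10) = 3.724, G_3 = 10^(−4.94/10) = 0.3206
Friis cascade:
  F = 4.764 + (1.416 − 1)/0.2099 + (3.724 − 1)/6.339 = 7.175
NF = 10 log₁₀(7.175) = 8.56 dB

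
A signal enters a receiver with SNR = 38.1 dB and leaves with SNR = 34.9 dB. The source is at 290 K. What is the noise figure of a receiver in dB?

NF (dB) = SNR_in(dB) − SNR_out(dB) when the source is at T₀
NF = 38.1 − 34.9 = 3.2 dB

3.2 dB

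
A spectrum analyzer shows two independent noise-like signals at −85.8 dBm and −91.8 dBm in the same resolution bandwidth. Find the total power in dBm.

Convert to linear, add, convert back:
P₁ = 2.63×10⁻¹² W, P₂ = 6.61×10⁻¹³ W
P_tot = 3.29×10⁻¹² W → 10 log₁₀(P_tot / 10⁻³) = −84.8 dBm

−84.8 dBm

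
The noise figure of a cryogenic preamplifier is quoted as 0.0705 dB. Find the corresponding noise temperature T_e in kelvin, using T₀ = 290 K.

4.75 K

F = 10^(0.0705/10) = 1.01637
T_e = (F − 1)·T₀ = (1.01637 − 1) × 290 = 4.75 K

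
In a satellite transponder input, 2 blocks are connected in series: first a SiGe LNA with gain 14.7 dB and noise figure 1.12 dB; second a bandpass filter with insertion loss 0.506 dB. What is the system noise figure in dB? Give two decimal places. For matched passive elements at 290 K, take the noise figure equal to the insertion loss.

1.13 dB

Convert to linear (a loss of L dB is a gain of −L dB): F_i = 10^(NF_i/10), G_i = 10^(G_i,dB/10)
  Stage 1: F_1 = 10^(1.12/10) = 1.294, G_1 = 10^(14.7/10) = 29.51
  Stage 2: F_2 = 10^(0.506/10) = 1.124, G_2 = 10^(−0.506/10) = 0.8900
Friis cascade:
  F = 1.294 + (1.124 − 1)/29.51 = 1.298
NF = 10 log₁₀(1.298) = 1.13 dB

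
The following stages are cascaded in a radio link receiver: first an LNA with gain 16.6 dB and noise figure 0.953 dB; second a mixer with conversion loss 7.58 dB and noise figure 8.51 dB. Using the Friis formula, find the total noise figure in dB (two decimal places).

Convert to linear (a loss of L dB is a gain of −L dB): F_i = 10^(NF_i/10), G_i = 10^(G_i,dB/10)
  Stage 1: F_1 = 10^(0.953/10) = 1.245, G_1 = 10^(16.6/10) = 45.71
  Stage 2: F_2 = 10^(8.51/10) = 7.096, G_2 = 10^(−7.58/10) = 0.1746
Friis cascade:
  F = 1.245 + (7.096 − 1)/45.71 = 1.379
NF = 10 log₁₀(1.379) = 1.39 dB

1.39 dB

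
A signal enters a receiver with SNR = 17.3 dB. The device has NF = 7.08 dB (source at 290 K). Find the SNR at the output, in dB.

10.22 dB

By definition F = SNR_in/SNR_out, so in dB: SNR_out = SNR_in − NF
SNR_out = 17.3 − 7.08 = 10.22 dB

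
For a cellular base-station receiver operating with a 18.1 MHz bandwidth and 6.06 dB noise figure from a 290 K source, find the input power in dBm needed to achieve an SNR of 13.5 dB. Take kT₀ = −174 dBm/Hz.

Sensitivity = −174 + 10 log₁₀(B) + NF + SNR_min
= −174 + 72.58 + 6.06 + 13.5
= −81.86 dBm → −81.9 dBm

−81.9 dBm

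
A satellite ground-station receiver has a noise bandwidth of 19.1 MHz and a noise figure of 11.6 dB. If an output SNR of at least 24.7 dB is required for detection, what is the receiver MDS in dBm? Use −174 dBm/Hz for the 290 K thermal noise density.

−64.9 dBm

Sensitivity = −174 + 10 log₁₀(B) + NF + SNR_min
= −174 + 72.81 + 11.6 + 24.7
= −64.89 dBm → −64.9 dBm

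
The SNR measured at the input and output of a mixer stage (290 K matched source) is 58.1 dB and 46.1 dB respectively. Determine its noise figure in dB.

12.0 dB

NF (dB) = SNR_in(dB) − SNR_out(dB) when the source is at T₀
NF = 58.1 − 46.1 = 12.0 dB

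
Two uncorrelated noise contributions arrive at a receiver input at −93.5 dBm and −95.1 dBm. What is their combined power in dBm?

Convert to linear, add, convert back:
P₁ = 4.47×10⁻¹³ W, P₂ = 3.09×10⁻¹³ W
P_tot = 7.56×10⁻¹³ W → 10 log₁₀(P_tot / 10⁻³) = −91.2 dBm

−91.2 dBm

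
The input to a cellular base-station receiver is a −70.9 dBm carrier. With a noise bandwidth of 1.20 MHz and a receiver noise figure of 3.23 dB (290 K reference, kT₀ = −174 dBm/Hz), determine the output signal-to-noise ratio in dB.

Noise floor: N = −174 + 10 log₁₀(B) + NF
10 log₁₀(1.20×10⁶) = 60.79 dB
N = −174 + 60.79 + 3.23 = −109.98 dBm
SNR = P_sig − N = −70.9 − (−109.98) = 39.08 dB → 39.1 dB

39.1 dB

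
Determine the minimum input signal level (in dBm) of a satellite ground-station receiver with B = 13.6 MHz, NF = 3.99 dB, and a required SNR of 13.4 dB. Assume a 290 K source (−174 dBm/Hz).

Sensitivity = −174 + 10 log₁₀(B) + NF + SNR_min
= −174 + 71.34 + 3.99 + 13.4
= −85.27 dBm → −85.3 dBm

−85.3 dBm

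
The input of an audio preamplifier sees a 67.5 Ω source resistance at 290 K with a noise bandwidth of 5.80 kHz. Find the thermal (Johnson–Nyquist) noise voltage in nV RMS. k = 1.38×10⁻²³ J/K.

V_n = √(4kTRB)
4kTRB = 4 × 1.38×10⁻²³ × 290 × 6.75×10¹ × 5.80×10³ = 6.27×10⁻¹⁵ V²
V_n = √(6.27×10⁻¹⁵) = 7.92×10⁻⁸ V = 79.2 nV

79.2 nV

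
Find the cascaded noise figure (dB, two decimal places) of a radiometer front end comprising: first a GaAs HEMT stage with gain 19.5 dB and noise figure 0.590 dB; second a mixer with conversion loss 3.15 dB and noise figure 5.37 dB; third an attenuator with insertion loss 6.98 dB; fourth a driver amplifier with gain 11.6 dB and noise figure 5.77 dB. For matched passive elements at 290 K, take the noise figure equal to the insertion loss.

2.00 dB

Convert to linear (a loss of L dB is a gain of −L dB): F_i = 10^(NF_i/10), G_i = 10^(G_i,dB/10)
  Stage 1: F_1 = 10^(0.590/10) = 1.146, G_1 = 10^(19.5/10) = 89.13
  Stage 2: F_2 = 10^(5.37/10) = 3.443, G_2 = 10^(−3.15/10) = 0.4842
  Stage 3: F_3 = 10^(6.98/10) = 4.989, G_3 = 10^(−6.98/10) = 0.2004
  Stage 4: F_4 = 10^(5.77/10) = 3.776, G_4 = 10^(11.6/10) = 14.45
Friis cascade:
  F = 1.146 + (3.443 − 1)/89.13 + (4.989 − 1)/43.15 + (3.776 − 1)/8.650 = 1.586
NF = 10 log₁₀(1.586) = 2.00 dB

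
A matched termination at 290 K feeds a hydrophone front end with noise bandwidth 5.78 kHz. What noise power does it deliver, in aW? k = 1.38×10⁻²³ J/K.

P_n = kTB = 1.38×10⁻²³ × 290 × 5.78×10³ = 2.31×10⁻¹⁷ W = 23.1 aW

23.1 aW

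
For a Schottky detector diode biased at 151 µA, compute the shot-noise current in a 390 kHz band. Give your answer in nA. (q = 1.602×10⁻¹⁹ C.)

I_n = √(2qI·B)
2qI·B = 2 × 1.602×10⁻¹⁹ × 1.51×10⁻⁴ × 3.90×10⁵ = 1.89×10⁻¹⁷ A²
I_n = √(1.89×10⁻¹⁷) = 4.34×10⁻⁹ A = 4.34 nA

4.34 nA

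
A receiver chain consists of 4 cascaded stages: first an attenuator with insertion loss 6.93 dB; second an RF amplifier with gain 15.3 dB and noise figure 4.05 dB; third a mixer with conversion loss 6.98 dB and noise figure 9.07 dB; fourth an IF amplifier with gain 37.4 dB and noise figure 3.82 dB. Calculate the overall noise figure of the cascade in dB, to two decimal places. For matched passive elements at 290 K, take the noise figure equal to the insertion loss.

Convert to linear (a loss of L dB is a gain of −L dB): F_i = 10^(NF_i/10), G_i = 10^(G_i,dB/10)
  Stage 1: F_1 = 10^(6.93/10) = 4.932, G_1 = 10^(−6.93/10) = 0.2028
  Stage 2: F_2 = 10^(4.05/10) = 2.541, G_2 = 10^(15.3/10) = 33.88
  Stage 3: F_3 = 10^(9.07/10) = 8.072, G_3 = 10^(−6.98/10) = 0.2004
  Stage 4: F_4 = 10^(3.82/10) = 2.410, G_4 = 10^(37.4/10) = 5495
Friis cascade:
  F = 4.932 + (2.541 − 1)/0.2028 + (8.072 − 1)/6.871 + (2.410 − 1)/1.377 = 14.58
NF = 10 log₁₀(14.58) = 11.64 dB

11.64 dB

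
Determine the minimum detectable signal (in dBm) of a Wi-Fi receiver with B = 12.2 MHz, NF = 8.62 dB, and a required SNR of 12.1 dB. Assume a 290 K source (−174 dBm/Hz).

Sensitivity = −174 + 10 log₁₀(B) + NF + SNR_min
= −174 + 70.86 + 8.62 + 12.1
= −82.42 dBm → −82.4 dBm

−82.4 dBm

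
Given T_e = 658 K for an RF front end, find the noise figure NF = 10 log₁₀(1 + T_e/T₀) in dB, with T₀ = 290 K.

F = 1 + T_e/T₀ = 1 + 658/290 = 3.26897
NF = 10 log₁₀(3.26897) = 5.14 dB

5.14 dB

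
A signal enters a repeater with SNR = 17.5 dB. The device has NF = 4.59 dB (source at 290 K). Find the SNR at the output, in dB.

12.91 dB

By definition F = SNR_in/SNR_out, so in dB: SNR_out = SNR_in − NF
SNR_out = 17.5 − 4.59 = 12.91 dB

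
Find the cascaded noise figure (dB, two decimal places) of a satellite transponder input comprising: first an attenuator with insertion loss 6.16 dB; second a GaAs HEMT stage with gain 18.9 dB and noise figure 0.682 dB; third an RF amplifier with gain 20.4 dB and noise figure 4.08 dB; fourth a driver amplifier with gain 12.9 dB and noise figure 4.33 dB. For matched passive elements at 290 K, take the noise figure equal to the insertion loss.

6.92 dB

Convert to linear (a loss of L dB is a gain of −L dB): F_i = 10^(NF_i/10), G_i = 10^(G_i,dB/10)
  Stage 1: F_1 = 10^(6.16/10) = 4.130, G_1 = 10^(−6.16/10) = 0.2421
  Stage 2: F_2 = 10^(0.682/10) = 1.170, G_2 = 10^(18.9/10) = 77.62
  Stage 3: F_3 = 10^(4.08/10) = 2.559, G_3 = 10^(20.4/10) = 109.6
  Stage 4: F_4 = 10^(4.33/10) = 2.710, G_4 = 10^(12.9/10) = 19.50
Friis cascade:
  F = 4.130 + (1.170 − 1)/0.2421 + (2.559 − 1)/18.79 + (2.710 − 1)/2061 = 4.917
NF = 10 log₁₀(4.917) = 6.92 dB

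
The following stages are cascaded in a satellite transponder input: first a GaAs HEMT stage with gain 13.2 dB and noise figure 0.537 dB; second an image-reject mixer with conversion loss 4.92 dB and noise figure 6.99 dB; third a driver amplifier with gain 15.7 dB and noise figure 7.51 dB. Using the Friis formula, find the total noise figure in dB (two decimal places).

3.04 dB

Convert to linear (a loss of L dB is a gain of −L dB): F_i = 10^(NF_i/10), G_i = 10^(G_i,dB/10)
  Stage 1: F_1 = 10^(0.537/10) = 1.132, G_1 = 10^(13.2/10) = 20.89
  Stage 2: F_2 = 10^(6.99/10) = 5.000, G_2 = 10^(−4.92/10) = 0.3221
  Stage 3: F_3 = 10^(7.51/10) = 5.636, G_3 = 10^(15.7/10) = 37.15
Friis cascade:
  F = 1.132 + (5.000 − 1)/20.89 + (5.636 − 1)/6.730 = 2.012
NF = 10 log₁₀(2.012) = 3.04 dB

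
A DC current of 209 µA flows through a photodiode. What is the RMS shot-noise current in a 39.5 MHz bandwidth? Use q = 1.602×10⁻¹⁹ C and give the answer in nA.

51.4 nA

I_n = √(2qI·B)
2qI·B = 2 × 1.602×10⁻¹⁹ × 2.09×10⁻⁴ × 3.95×10⁷ = 2.65×10⁻¹⁵ A²
I_n = √(2.65×10⁻¹⁵) = 5.14×10⁻⁸ A = 51.4 nA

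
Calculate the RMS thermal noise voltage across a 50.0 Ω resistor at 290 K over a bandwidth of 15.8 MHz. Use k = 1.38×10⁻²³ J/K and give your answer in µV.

3.56 µV

V_n = √(4kTRB)
4kTRB = 4 × 1.38×10⁻²³ × 290 × 5.00×10¹ × 1.58×10⁷ = 1.26×10⁻¹¹ V²
V_n = √(1.26×10⁻¹¹) = 3.56×10⁻⁶ V = 3.56 µV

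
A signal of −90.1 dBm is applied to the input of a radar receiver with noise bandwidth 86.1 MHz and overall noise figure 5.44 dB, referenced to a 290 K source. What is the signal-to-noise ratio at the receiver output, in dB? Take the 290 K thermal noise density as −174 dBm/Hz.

Noise floor: N = −174 + 10 log₁₀(B) + NF
10 log₁₀(8.61×10⁷) = 79.35 dB
N = −174 + 79.35 + 5.44 = −89.21 dBm
SNR = P_sig − N = −90.1 − (−89.21) = −0.89 dB → −0.9 dB

−0.9 dB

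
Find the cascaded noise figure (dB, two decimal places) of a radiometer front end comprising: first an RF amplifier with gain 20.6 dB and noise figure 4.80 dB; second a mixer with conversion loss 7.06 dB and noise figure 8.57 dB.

4.88 dB

Convert to linear (a loss of L dB is a gain of −L dB): F_i = 10^(NF_i/10), G_i = 10^(G_i,dB/10)
  Stage 1: F_1 = 10^(4.80/10) = 3.020, G_1 = 10^(20.6/10) = 114.8
  Stage 2: F_2 = 10^(8.57/10) = 7.194, G_2 = 10^(−7.06/10) = 0.1968
Friis cascade:
  F = 3.020 + (7.194 − 1)/114.8 = 3.074
NF = 10 log₁₀(3.074) = 4.88 dB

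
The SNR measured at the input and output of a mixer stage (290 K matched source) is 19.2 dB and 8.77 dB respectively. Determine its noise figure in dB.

10.43 dB

NF (dB) = SNR_in(dB) − SNR_out(dB) when the source is at T₀
NF = 19.2 − 8.77 = 10.43 dB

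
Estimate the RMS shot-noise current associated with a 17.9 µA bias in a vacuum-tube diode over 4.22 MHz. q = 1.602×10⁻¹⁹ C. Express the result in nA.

4.92 nA

I_n = √(2qI·B)
2qI·B = 2 × 1.602×10⁻¹⁹ × 1.79×10⁻⁵ × 4.22×10⁶ = 2.42×10⁻¹⁷ A²
I_n = √(2.42×10⁻¹⁷) = 4.92×10⁻⁹ A = 4.92 nA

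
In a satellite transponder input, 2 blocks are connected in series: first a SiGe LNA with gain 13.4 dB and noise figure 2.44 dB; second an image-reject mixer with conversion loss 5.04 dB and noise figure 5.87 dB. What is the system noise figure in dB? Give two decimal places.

2.75 dB

Convert to linear (a loss of L dB is a gain of −L dB): F_i = 10^(NF_i/10), G_i = 10^(G_i,dB/10)
  Stage 1: F_1 = 10^(2.44/10) = 1.754, G_1 = 10^(13.4/10) = 21.88
  Stage 2: F_2 = 10^(5.87/10) = 3.864, G_2 = 10^(−5.04/10) = 0.3133
Friis cascade:
  F = 1.754 + (3.864 − 1)/21.88 = 1.885
NF = 10 log₁₀(1.885) = 2.75 dB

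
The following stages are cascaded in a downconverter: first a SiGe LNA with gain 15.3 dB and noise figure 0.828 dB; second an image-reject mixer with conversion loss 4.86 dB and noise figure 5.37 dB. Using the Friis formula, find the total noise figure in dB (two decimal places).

Convert to linear (a loss of L dB is a gain of −L dB): F_i = 10^(NF_i/10), G_i = 10^(G_i,dB/10)
  Stage 1: F_1 = 10^(0.828/10) = 1.210, G_1 = 10^(15.3/10) = 33.88
  Stage 2: F_2 = 10^(5.37/10) = 3.443, G_2 = 10^(−4.86/10) = 0.3266
Friis cascade:
  F = 1.210 + (3.443 − 1)/33.88 = 1.282
NF = 10 log₁₀(1.282) = 1.08 dB

1.08 dB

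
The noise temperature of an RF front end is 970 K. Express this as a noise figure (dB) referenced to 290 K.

F = 1 + T_e/T₀ = 1 + 970/290 = 4.34483
NF = 10 log₁₀(4.34483) = 6.38 dB

6.38 dB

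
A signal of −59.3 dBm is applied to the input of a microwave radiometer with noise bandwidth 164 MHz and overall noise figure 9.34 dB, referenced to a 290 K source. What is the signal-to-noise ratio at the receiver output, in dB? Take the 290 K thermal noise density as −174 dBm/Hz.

23.2 dB

Noise floor: N = −174 + 10 log₁₀(B) + NF
10 log₁₀(1.64×10⁸) = 82.15 dB
N = −174 + 82.15 + 9.34 = −82.51 dBm
SNR = P_sig − N = −59.3 − (−82.51) = 23.21 dB → 23.2 dB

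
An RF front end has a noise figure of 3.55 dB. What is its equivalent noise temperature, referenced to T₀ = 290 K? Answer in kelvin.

F = 10^(3.55/10) = 2.26464
T_e = (F − 1)·T₀ = (2.26464 − 1) × 290 = 367 K

367 K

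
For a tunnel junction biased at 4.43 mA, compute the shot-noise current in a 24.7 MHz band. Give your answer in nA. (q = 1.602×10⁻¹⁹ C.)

I_n = √(2qI·B)
2qI·B = 2 × 1.602×10⁻¹⁹ × 4.43×10⁻³ × 2.47×10⁷ = 3.51×10⁻¹⁴ A²
I_n = √(3.51×10⁻¹⁴) = 1.87×10⁻⁷ A = 187 nA

187 nA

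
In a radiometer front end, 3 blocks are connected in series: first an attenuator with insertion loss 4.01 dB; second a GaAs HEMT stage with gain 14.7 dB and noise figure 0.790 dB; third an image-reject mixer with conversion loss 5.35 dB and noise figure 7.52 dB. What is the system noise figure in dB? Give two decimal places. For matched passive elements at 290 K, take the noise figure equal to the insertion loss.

5.34 dB

Convert to linear (a loss of L dB is a gain of −L dB): F_i = 10^(NF_i/10), G_i = 10^(G_i,dB/10)
  Stage 1: F_1 = 10^(4.01/10) = 2.518, G_1 = 10^(−4.01/10) = 0.3972
  Stage 2: F_2 = 10^(0.790/10) = 1.199, G_2 = 10^(14.7/10) = 29.51
  Stage 3: F_3 = 10^(7.52/10) = 5.649, G_3 = 10^(−5.35/10) = 0.2917
Friis cascade:
  F = 2.518 + (1.199 − 1)/0.3972 + (5.649 − 1)/11.72 = 3.417
NF = 10 log₁₀(3.417) = 5.34 dB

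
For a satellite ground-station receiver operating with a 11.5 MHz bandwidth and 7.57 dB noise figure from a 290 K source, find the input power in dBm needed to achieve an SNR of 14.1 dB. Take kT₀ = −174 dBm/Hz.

Sensitivity = −174 + 10 log₁₀(B) + NF + SNR_min
= −174 + 70.61 + 7.57 + 14.1
= −81.72 dBm → −81.7 dBm

−81.7 dBm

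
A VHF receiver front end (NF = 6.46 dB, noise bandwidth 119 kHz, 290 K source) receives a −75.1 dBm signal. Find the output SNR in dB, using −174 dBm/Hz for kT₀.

Noise floor: N = −174 + 10 log₁₀(B) + NF
10 log₁₀(1.19×10⁵) = 50.76 dB
N = −174 + 50.76 + 6.46 = −116.78 dBm
SNR = P_sig − N = −75.1 − (−116.78) = 41.68 dB → 41.7 dB

41.7 dB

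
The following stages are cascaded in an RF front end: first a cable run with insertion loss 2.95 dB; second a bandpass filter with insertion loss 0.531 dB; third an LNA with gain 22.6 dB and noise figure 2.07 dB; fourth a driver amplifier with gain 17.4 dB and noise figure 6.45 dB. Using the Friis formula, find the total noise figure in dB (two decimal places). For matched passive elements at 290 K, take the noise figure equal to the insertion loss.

5.60 dB

Convert to linear (a loss of L dB is a gain of −L dB): F_i = 10^(NF_i/10), G_i = 10^(G_i,dB/10)
  Stage 1: F_1 = 10^(2.95/10) = 1.972, G_1 = 10^(−2.95/10) = 0.5070
  Stage 2: F_2 = 10^(0.531/10) = 1.130, G_2 = 10^(−0.531/10) = 0.8849
  Stage 3: F_3 = 10^(2.07/10) = 1.611, G_3 = 10^(22.6/10) = 182.0
  Stage 4: F_4 = 10^(6.45/10) = 4.416, G_4 = 10^(17.4/10) = 54.95
Friis cascade:
  F = 1.972 + (1.130 − 1)/0.5070 + (1.611 − 1)/0.4486 + (4.416 − 1)/81.64 = 3.632
NF = 10 log₁₀(3.632) = 5.60 dB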